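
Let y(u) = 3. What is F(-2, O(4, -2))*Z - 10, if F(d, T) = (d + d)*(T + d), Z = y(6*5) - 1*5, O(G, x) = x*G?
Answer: -90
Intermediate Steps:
O(G, x) = G*x
Z = -2 (Z = 3 - 1*5 = 3 - 5 = -2)
F(d, T) = 2*d*(T + d) (F(d, T) = (2*d)*(T + d) = 2*d*(T + d))
F(-2, O(4, -2))*Z - 10 = (2*(-2)*(4*(-2) - 2))*(-2) - 10 = (2*(-2)*(-8 - 2))*(-2) - 10 = (2*(-2)*(-10))*(-2) - 10 = 40*(-2) - 10 = -80 - 10 = -90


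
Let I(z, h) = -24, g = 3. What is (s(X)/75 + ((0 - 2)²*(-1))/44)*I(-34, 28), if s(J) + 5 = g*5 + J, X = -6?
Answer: 248/275 ≈ 0.90182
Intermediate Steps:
s(J) = 10 + J (s(J) = -5 + (3*5 + J) = -5 + (15 + J) = 10 + J)
(s(X)/75 + ((0 - 2)²*(-1))/44)*I(-34, 28) = ((10 - 6)/75 + ((0 - 2)²*(-1))/44)*(-24) = (4*(1/75) + ((-2)²*(-1))*(1/44))*(-24) = (4/75 + (4*(-1))*(1/44))*(-24) = (4/75 - 4*1/44)*(-24) = (4/75 - 1/11)*(-24) = -31/825*(-24) = 248/275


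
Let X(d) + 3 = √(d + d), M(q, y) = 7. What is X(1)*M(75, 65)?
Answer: -21 + 7*√2 ≈ -11.101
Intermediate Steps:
X(d) = -3 + √2*√d (X(d) = -3 + √(d + d) = -3 + √(2*d) = -3 + √2*√d)
X(1)*M(75, 65) = (-3 + √2*√1)*7 = (-3 + √2*1)*7 = (-3 + √2)*7 = -21 + 7*√2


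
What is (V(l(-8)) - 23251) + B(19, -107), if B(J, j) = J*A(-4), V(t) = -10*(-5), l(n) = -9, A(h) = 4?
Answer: -23125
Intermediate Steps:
V(t) = 50
B(J, j) = 4*J (B(J, j) = J*4 = 4*J)
(V(l(-8)) - 23251) + B(19, -107) = (50 - 23251) + 4*19 = -23201 + 76 = -23125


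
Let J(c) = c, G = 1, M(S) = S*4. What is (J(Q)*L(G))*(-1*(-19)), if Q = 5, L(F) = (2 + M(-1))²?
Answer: 380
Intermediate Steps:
M(S) = 4*S
L(F) = 4 (L(F) = (2 + 4*(-1))² = (2 - 4)² = (-2)² = 4)
(J(Q)*L(G))*(-1*(-19)) = (5*4)*(-1*(-19)) = 20*19 = 380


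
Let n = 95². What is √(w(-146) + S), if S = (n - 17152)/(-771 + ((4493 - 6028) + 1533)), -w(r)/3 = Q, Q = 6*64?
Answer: 3*I*√75785693/773 ≈ 33.786*I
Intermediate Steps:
n = 9025
Q = 384
w(r) = -1152 (w(r) = -3*384 = -1152)
S = 8127/773 (S = (9025 - 17152)/(-771 + ((4493 - 6028) + 1533)) = -8127/(-771 + (-1535 + 1533)) = -8127/(-771 - 2) = -8127/(-773) = -8127*(-1/773) = 8127/773 ≈ 10.514)
√(w(-146) + S) = √(-1152 + 8127/773) = √(-882369/773) = 3*I*√75785693/773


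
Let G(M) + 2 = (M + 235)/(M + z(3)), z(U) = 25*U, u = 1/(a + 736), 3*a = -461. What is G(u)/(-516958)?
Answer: -37123/16933993206 ≈ -2.1922e-6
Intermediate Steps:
a = -461/3 (a = (⅓)*(-461) = -461/3 ≈ -153.67)
u = 3/1747 (u = 1/(-461/3 + 736) = 1/(1747/3) = 3/1747 ≈ 0.0017172)
G(M) = -2 + (235 + M)/(75 + M) (G(M) = -2 + (M + 235)/(M + 25*3) = -2 + (235 + M)/(M + 75) = -2 + (235 + M)/(75 + M))
G(u)/(-516958) = ((85 - 1*3/1747)/(75 + 3/1747))/(-516958) = ((85 - 3/1747)/(131028/1747))*(-1/516958) = ((1747/131028)*(148492/1747))*(-1/516958) = (37123/32757)*(-1/516958) = -37123/16933993206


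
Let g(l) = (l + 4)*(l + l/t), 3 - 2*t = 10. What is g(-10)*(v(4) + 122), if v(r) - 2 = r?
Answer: 38400/7 ≈ 5485.7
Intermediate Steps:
t = -7/2 (t = 3/2 - ½*10 = 3/2 - 5 = -7/2 ≈ -3.5000)
v(r) = 2 + r
g(l) = 5*l*(4 + l)/7 (g(l) = (l + 4)*(l + l/(-7/2)) = (4 + l)*(l + l*(-2/7)) = (4 + l)*(l - 2*l/7) = (4 + l)*(5*l/7) = 5*l*(4 + l)/7)
g(-10)*(v(4) + 122) = ((5/7)*(-10)*(4 - 10))*((2 + 4) + 122) = ((5/7)*(-10)*(-6))*(6 + 122) = (300/7)*128 = 38400/7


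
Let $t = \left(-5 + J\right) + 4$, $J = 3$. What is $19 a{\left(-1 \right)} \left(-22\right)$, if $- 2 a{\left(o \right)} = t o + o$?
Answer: $-627$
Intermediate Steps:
$t = 2$ ($t = \left(-5 + 3\right) + 4 = -2 + 4 = 2$)
$a{\left(o \right)} = - \frac{3 o}{2}$ ($a{\left(o \right)} = - \frac{2 o + o}{2} = - \frac{3 o}{2}$)
$19 a{\left(-1 \right)} \left(-22\right) = 19 \left(\left(- \frac{3}{2}\right) \left(-1\right)\right) \left(-22\right) = 19 \cdot \frac{3}{2} \left(-22\right) = \frac{57}{2} \left(-22\right) = -627$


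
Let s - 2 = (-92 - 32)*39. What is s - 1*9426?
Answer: -14260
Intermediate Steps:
s = -4834 (s = 2 + (-92 - 32)*39 = 2 - 124*39 = 2 - 4836 = -4834)
s - 1*9426 = -4834 - 1*9426 = -4834 - 9426 = -14260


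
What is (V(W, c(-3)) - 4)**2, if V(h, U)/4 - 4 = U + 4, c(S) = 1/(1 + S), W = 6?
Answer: 676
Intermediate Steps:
V(h, U) = 32 + 4*U (V(h, U) = 16 + 4*(U + 4) = 16 + 4*(4 + U) = 16 + (16 + 4*U) = 32 + 4*U)
(V(W, c(-3)) - 4)**2 = ((32 + 4/(1 - 3)) - 4)**2 = ((32 + 4/(-2)) - 4)**2 = ((32 + 4*(-1/2)) - 4)**2 = ((32 - 2) - 4)**2 = (30 - 4)**2 = 26**2 = 676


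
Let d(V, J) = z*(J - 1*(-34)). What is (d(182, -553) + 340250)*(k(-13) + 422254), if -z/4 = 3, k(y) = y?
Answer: 146297217198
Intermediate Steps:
z = -12 (z = -4*3 = -12)
d(V, J) = -408 - 12*J (d(V, J) = -12*(J - 1*(-34)) = -12*(J + 34) = -12*(34 + J) = -408 - 12*J)
(d(182, -553) + 340250)*(k(-13) + 422254) = ((-408 - 12*(-553)) + 340250)*(-13 + 422254) = ((-408 + 6636) + 340250)*422241 = (6228 + 340250)*422241 = 346478*422241 = 146297217198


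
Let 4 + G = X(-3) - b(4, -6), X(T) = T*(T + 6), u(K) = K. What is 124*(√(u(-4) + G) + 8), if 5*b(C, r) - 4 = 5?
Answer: 992 + 124*I*√470/5 ≈ 992.0 + 537.65*I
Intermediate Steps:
b(C, r) = 9/5 (b(C, r) = ⅘ + (⅕)*5 = ⅘ + 1 = 9/5)
X(T) = T*(6 + T)
G = -74/5 (G = -4 + (-3*(6 - 3) - 1*9/5) = -4 + (-3*3 - 9/5) = -4 + (-9 - 9/5) = -4 - 54/5 = -74/5 ≈ -14.800)
124*(√(u(-4) + G) + 8) = 124*(√(-4 - 74/5) + 8) = 124*(√(-94/5) + 8) = 124*(I*√470/5 + 8) = 124*(8 + I*√470/5) = 992 + 124*I*√470/5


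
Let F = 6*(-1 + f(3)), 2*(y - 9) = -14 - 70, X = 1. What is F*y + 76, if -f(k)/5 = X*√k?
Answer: 274 + 990*√3 ≈ 1988.7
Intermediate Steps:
f(k) = -5*√k
y = -33 (y = 9 + (-14 - 70)/2 = 9 + (½)*(-84) = 9 - 42 = -33)
F = -6 - 30*√3 (F = 6*(-1 - 5*√3) = -6 - 30*√3 ≈ -57.962)
F*y + 76 = (-6 - 30*√3)*(-33) + 76 = (198 + 990*√3) + 76 = 274 + 990*√3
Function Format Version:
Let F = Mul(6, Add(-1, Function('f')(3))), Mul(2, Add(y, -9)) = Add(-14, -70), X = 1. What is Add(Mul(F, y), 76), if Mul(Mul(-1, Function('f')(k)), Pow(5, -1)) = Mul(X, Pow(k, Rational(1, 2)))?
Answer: Add(274, Mul(990, Pow(3, Rational(1, 2)))) ≈ 1988.7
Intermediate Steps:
Function('f')(k) = Mul(-5, Pow(k, Rational(1, 2))) (Function('f')(k) = Mul(-5, Mul(1, Pow(k, Rational(1, 2)))) = Mul(-5, Pow(k, Rational(1, 2))))
y = -33 (y = Add(9, Mul(Rational(1, 2), Add(-14, -70))) = Add(9, Mul(Rational(1, 2), -84)) = Add(9, -42) = -33)
F = Add(-6, Mul(-30, Pow(3, Rational(1, 2)))) (F = Mul(6, Add(-1, Mul(-5, Pow(3, Rational(1, 2))))) = Add(-6, Mul(-30, Pow(3, Rational(1, 2)))) ≈ -57.962)
Add(Mul(F, y), 76) = Add(Mul(Add(-6, Mul(-30, Pow(3, Rational(1, 2)))), -33), 76) = Add(Add(198, Mul(990, Pow(3, Rational(1, 2)))), 76) = Add(274, Mul(990, Pow(3, Rational(1, 2))))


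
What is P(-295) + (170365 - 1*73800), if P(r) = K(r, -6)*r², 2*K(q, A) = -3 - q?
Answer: 12802215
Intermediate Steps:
K(q, A) = -3/2 - q/2 (K(q, A) = (-3 - q)/2 = -3/2 - q/2)
P(r) = r²*(-3/2 - r/2) (P(r) = (-3/2 - r/2)*r² = r²*(-3/2 - r/2))
P(-295) + (170365 - 1*73800) = (½)*(-295)²*(-3 - 1*(-295)) + (170365 - 1*73800) = (½)*87025*(-3 + 295) + (170365 - 73800) = (½)*87025*292 + 96565 = 12705650 + 96565 = 12802215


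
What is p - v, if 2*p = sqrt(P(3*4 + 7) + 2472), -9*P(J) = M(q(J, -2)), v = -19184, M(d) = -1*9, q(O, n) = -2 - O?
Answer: 19184 + sqrt(2473)/2 ≈ 19209.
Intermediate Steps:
M(d) = -9
P(J) = 1 (P(J) = -1/9*(-9) = 1)
p = sqrt(2473)/2 (p = sqrt(1 + 2472)/2 = sqrt(2473)/2 ≈ 24.865)
p - v = sqrt(2473)/2 - 1*(-19184) = sqrt(2473)/2 + 19184 = 19184 + sqrt(2473)/2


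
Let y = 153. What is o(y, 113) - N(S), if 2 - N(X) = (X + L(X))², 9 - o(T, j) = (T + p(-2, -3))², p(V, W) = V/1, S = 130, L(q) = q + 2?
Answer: 45850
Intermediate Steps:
L(q) = 2 + q
p(V, W) = V (p(V, W) = V*1 = V)
o(T, j) = 9 - (-2 + T)² (o(T, j) = 9 - (T - 2)² = 9 - (-2 + T)²)
N(X) = 2 - (2 + 2*X)² (N(X) = 2 - (X + (2 + X))² = 2 - (2 + 2*X)²)
o(y, 113) - N(S) = (9 - (-2 + 153)²) - (2 - 4*(1 + 130)²) = (9 - 1*151²) - (2 - 4*131²) = (9 - 1*22801) - (2 - 4*17161) = (9 - 22801) - (2 - 68644) = -22792 - 1*(-68642) = -22792 + 68642 = 45850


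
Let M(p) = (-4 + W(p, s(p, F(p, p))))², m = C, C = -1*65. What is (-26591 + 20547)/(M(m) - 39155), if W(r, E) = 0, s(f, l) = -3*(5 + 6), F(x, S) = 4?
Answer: 6044/39139 ≈ 0.15442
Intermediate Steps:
C = -65
m = -65
s(f, l) = -33 (s(f, l) = -3*11 = -33)
M(p) = 16 (M(p) = (-4 + 0)² = (-4)² = 16)
(-26591 + 20547)/(M(m) - 39155) = (-26591 + 20547)/(16 - 39155) = -6044/(-39139) = -6044*(-1/39139) = 6044/39139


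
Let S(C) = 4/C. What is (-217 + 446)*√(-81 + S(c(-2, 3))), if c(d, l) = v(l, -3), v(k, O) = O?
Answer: 229*I*√741/3 ≈ 2077.9*I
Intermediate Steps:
c(d, l) = -3
(-217 + 446)*√(-81 + S(c(-2, 3))) = (-217 + 446)*√(-81 + 4/(-3)) = 229*√(-81 + 4*(-⅓)) = 229*√(-81 - 4/3) = 229*√(-247/3) = 229*(I*√741/3) = 229*I*√741/3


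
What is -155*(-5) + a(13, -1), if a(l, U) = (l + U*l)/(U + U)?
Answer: 775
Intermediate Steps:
a(l, U) = (l + U*l)/(2*U) (a(l, U) = (l + U*l)/((2*U)) = (l + U*l)*(1/(2*U)) = (l + U*l)/(2*U))
-155*(-5) + a(13, -1) = -155*(-5) + (½)*13*(1 - 1)/(-1) = 775 + (½)*13*(-1)*0 = 775 + 0 = 775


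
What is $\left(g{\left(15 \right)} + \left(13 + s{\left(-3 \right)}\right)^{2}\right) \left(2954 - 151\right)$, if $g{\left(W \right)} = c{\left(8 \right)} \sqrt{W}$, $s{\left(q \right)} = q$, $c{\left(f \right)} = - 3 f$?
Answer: $280300 - 67272 \sqrt{15} \approx 19757.0$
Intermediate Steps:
$g{\left(W \right)} = - 24 \sqrt{W}$ ($g{\left(W \right)} = \left(-3\right) 8 \sqrt{W} = - 24 \sqrt{W}$)
$\left(g{\left(15 \right)} + \left(13 + s{\left(-3 \right)}\right)^{2}\right) \left(2954 - 151\right) = \left(- 24 \sqrt{15} + \left(13 - 3\right)^{2}\right) \left(2954 - 151\right) = \left(- 24 \sqrt{15} + 10^{2}\right) 2803 = \left(- 24 \sqrt{15} + 100\right) 2803 = \left(100 - 24 \sqrt{15}\right) 2803 = 280300 - 67272 \sqrt{15}$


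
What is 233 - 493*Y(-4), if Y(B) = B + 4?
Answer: 233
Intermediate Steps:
Y(B) = 4 + B
233 - 493*Y(-4) = 233 - 493*(4 - 4) = 233 - 493*0 = 233 + 0 = 233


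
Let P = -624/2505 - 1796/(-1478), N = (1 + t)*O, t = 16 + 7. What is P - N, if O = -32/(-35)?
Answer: -90608358/4319455 ≈ -20.977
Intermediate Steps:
t = 23
O = 32/35 (O = -32*(-1/35) = 32/35 ≈ 0.91429)
N = 768/35 (N = (1 + 23)*(32/35) = 24*(32/35) = 768/35 ≈ 21.943)
P = 596118/617065 (P = -624*1/2505 - 1796*(-1/1478) = -208/835 + 898/739 = 596118/617065 ≈ 0.96605)
P - N = 596118/617065 - 1*768/35 = 596118/617065 - 768/35 = -90608358/4319455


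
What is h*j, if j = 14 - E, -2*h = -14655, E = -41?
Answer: 806025/2 ≈ 4.0301e+5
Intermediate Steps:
h = 14655/2 (h = -½*(-14655) = 14655/2 ≈ 7327.5)
j = 55 (j = 14 - 1*(-41) = 14 + 41 = 55)
h*j = (14655/2)*55 = 806025/2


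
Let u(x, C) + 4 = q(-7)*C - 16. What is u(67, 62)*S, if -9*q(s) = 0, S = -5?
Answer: 100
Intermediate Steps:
q(s) = 0 (q(s) = -⅑*0 = 0)
u(x, C) = -20 (u(x, C) = -4 + (0*C - 16) = -4 + (0 - 16) = -4 - 16 = -20)
u(67, 62)*S = -20*(-5) = 100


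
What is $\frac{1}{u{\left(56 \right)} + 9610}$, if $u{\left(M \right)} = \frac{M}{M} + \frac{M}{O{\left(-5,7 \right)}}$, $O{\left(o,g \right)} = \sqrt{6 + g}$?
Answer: $\frac{17849}{171546291} - \frac{8 \sqrt{13}}{171546291} \approx 0.00010388$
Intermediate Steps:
$u{\left(M \right)} = 1 + \frac{M \sqrt{13}}{13}$ ($u{\left(M \right)} = \frac{M}{M} + \frac{M}{\sqrt{6 + 7}} = 1 + \frac{M}{\sqrt{13}} = 1 + M \frac{\sqrt{13}}{13} = 1 + \frac{M \sqrt{13}}{13}$)
$\frac{1}{u{\left(56 \right)} + 9610} = \frac{1}{\left(1 + \frac{1}{13} \cdot 56 \sqrt{13}\right) + 9610} = \frac{1}{\left(1 + \frac{56 \sqrt{13}}{13}\right) + 9610} = \frac{1}{9611 + \frac{56 \sqrt{13}}{13}}$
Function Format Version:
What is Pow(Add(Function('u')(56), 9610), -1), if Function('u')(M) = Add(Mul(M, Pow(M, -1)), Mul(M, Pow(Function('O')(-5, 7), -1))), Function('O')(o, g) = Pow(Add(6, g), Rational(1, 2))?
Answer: Add(Rational(17849, 171546291), Mul(Rational(-8, 171546291), Pow(13, Rational(1, 2)))) ≈ 0.00010388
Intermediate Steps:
Function('u')(M) = Add(1, Mul(Rational(1, 13), M, Pow(13, Rational(1, 2)))) (Function('u')(M) = Add(Mul(M, Pow(M, -1)), Mul(M, Pow(Pow(Add(6, 7), Rational(1, 2)), -1))) = Add(1, Mul(M, Pow(Pow(13, Rational(1, 2)), -1))) = Add(1, Mul(M, Mul(Rational(1, 13), Pow(13, Rational(1, 2))))) = Add(1, Mul(Rational(1, 13), M, Pow(13, Rational(1, 2)))))
Pow(Add(Function('u')(56), 9610), -1) = Pow(Add(Add(1, Mul(Rational(1, 13), 56, Pow(13, Rational(1, 2)))), 9610), -1) = Pow(Add(Add(1, Mul(Rational(56, 13), Pow(13, Rational(1, 2)))), 9610), -1) = Pow(Add(9611, Mul(Rational(56, 13), Pow(13, Rational(1, 2)))), -1)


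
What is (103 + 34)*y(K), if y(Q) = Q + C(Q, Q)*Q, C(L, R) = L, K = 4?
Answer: 2740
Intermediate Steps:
y(Q) = Q + Q² (y(Q) = Q + Q*Q = Q + Q²)
(103 + 34)*y(K) = (103 + 34)*(4*(1 + 4)) = 137*(4*5) = 137*20 = 2740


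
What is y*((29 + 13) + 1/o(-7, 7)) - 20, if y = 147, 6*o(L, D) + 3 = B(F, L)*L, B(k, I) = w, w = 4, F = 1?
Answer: 189892/31 ≈ 6125.5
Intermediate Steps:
B(k, I) = 4
o(L, D) = -1/2 + 2*L/3 (o(L, D) = -1/2 + (4*L)/6 = -1/2 + 2*L/3)
y*((29 + 13) + 1/o(-7, 7)) - 20 = 147*((29 + 13) + 1/(-1/2 + (2/3)*(-7))) - 20 = 147*(42 + 1/(-1/2 - 14/3)) - 20 = 147*(42 + 1/(-31/6)) - 20 = 147*(42 - 6/31) - 20 = 147*(1296/31) - 20 = 190512/31 - 20 = 189892/31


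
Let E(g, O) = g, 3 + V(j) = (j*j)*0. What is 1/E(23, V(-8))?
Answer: 1/23 ≈ 0.043478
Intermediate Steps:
V(j) = -3 (V(j) = -3 + (j*j)*0 = -3 + j**2*0 = -3 + 0 = -3)
1/E(23, V(-8)) = 1/23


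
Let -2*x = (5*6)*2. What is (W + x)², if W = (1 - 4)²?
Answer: 441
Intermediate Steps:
x = -30 (x = -5*6*2/2 = -15*2 = -½*60 = -30)
W = 9 (W = (-3)² = 9)
(W + x)² = (9 - 30)² = (-21)² = 441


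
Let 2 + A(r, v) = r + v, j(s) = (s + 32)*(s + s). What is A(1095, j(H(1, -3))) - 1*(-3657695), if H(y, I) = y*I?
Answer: 3658614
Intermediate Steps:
H(y, I) = I*y
j(s) = 2*s*(32 + s) (j(s) = (32 + s)*(2*s) = 2*s*(32 + s))
A(r, v) = -2 + r + v (A(r, v) = -2 + (r + v) = -2 + r + v)
A(1095, j(H(1, -3))) - 1*(-3657695) = (-2 + 1095 + 2*(-3*1)*(32 - 3*1)) - 1*(-3657695) = (-2 + 1095 + 2*(-3)*(32 - 3)) + 3657695 = (-2 + 1095 + 2*(-3)*29) + 3657695 = (-2 + 1095 - 174) + 3657695 = 919 + 3657695 = 3658614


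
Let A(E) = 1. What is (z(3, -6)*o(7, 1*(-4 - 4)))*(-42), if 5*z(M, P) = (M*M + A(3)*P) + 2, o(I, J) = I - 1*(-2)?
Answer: -378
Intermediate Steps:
o(I, J) = 2 + I (o(I, J) = I + 2 = 2 + I)
z(M, P) = 2/5 + P/5 + M**2/5 (z(M, P) = ((M*M + 1*P) + 2)/5 = ((M**2 + P) + 2)/5 = ((P + M**2) + 2)/5 = (2 + P + M**2)/5 = 2/5 + P/5 + M**2/5)
(z(3, -6)*o(7, 1*(-4 - 4)))*(-42) = ((2/5 + (1/5)*(-6) + (1/5)*3**2)*(2 + 7))*(-42) = ((2/5 - 6/5 + (1/5)*9)*9)*(-42) = ((2/5 - 6/5 + 9/5)*9)*(-42) = (1*9)*(-42) = 9*(-42) = -378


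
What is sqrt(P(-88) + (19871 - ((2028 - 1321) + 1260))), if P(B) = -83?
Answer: sqrt(17821) ≈ 133.50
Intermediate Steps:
sqrt(P(-88) + (19871 - ((2028 - 1321) + 1260))) = sqrt(-83 + (19871 - ((2028 - 1321) + 1260))) = sqrt(-83 + (19871 - (707 + 1260))) = sqrt(-83 + (19871 - 1*1967)) = sqrt(-83 + (19871 - 1967)) = sqrt(-83 + 17904) = sqrt(17821)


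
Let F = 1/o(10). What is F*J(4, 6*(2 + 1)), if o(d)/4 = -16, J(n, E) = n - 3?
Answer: -1/64 ≈ -0.015625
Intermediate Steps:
J(n, E) = -3 + n
o(d) = -64 (o(d) = 4*(-16) = -64)
F = -1/64 (F = 1/(-64) = -1/64 ≈ -0.015625)
F*J(4, 6*(2 + 1)) = -(-3 + 4)/64 = -1/64*1 = -1/64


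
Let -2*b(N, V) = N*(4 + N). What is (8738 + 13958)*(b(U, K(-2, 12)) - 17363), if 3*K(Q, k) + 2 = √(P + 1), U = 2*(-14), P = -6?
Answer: -401696504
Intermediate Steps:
U = -28
K(Q, k) = -⅔ + I*√5/3 (K(Q, k) = -⅔ + √(-6 + 1)/3 = -⅔ + √(-5)/3 = -⅔ + (I*√5)/3 = -⅔ + I*√5/3)
b(N, V) = -N*(4 + N)/2
(8738 + 13958)*(b(U, K(-2, 12)) - 17363) = (8738 + 13958)*(-½*(-28)*(4 - 28) - 17363) = 22696*(-½*(-28)*(-24) - 17363) = 22696*(-336 - 17363) = 22696*(-17699) = -401696504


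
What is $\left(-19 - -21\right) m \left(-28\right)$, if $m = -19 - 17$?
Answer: $2016$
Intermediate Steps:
$m = -36$ ($m = -19 - 17 = -36$)
$\left(-19 - -21\right) m \left(-28\right) = \left(-19 - -21\right) \left(-36\right) \left(-28\right) = \left(-19 + 21\right) \left(-36\right) \left(-28\right) = 2 \left(-36\right) \left(-28\right) = \left(-72\right) \left(-28\right) = 2016$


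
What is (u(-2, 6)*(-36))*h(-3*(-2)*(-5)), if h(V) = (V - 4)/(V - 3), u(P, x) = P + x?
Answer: -1632/11 ≈ -148.36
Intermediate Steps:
h(V) = (-4 + V)/(-3 + V)
(u(-2, 6)*(-36))*h(-3*(-2)*(-5)) = ((-2 + 6)*(-36))*((-4 - 3*(-2)*(-5))/(-3 - 3*(-2)*(-5))) = (4*(-36))*((-4 + 6*(-5))/(-3 + 6*(-5))) = -144*(-4 - 30)/(-3 - 30) = -144*(-34)/(-33) = -(-48)*(-34)/11 = -144*34/33 = -1632/11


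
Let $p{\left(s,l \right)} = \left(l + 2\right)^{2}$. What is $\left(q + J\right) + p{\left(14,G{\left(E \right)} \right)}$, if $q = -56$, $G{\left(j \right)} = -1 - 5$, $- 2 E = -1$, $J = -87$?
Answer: $-127$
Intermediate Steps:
$E = \frac{1}{2}$ ($E = \left(- \frac{1}{2}\right) \left(-1\right) = \frac{1}{2} \approx 0.5$)
$G{\left(j \right)} = -6$ ($G{\left(j \right)} = -1 - 5 = -6$)
$p{\left(s,l \right)} = \left(2 + l\right)^{2}$
$\left(q + J\right) + p{\left(14,G{\left(E \right)} \right)} = \left(-56 - 87\right) + \left(2 - 6\right)^{2} = -143 + \left(-4\right)^{2} = -143 + 16 = -127$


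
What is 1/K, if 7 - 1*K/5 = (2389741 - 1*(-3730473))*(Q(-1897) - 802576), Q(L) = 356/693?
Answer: 693/17019850364973095 ≈ 4.0717e-14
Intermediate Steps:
Q(L) = 356/693 (Q(L) = 356*(1/693) = 356/693)
K = 17019850364973095/693 (K = 35 - 5*(2389741 - 1*(-3730473))*(356/693 - 802576) = 35 - 5*(2389741 + 3730473)*(-556184812)/693 = 35 - 30601070*(-556184812)/693 = 35 - 5*(-3403970072989768/693) = 35 + 17019850364948840/693 = 17019850364973095/693 ≈ 2.4560e+13)
1/K = 1/(17019850364973095/693) = 693/17019850364973095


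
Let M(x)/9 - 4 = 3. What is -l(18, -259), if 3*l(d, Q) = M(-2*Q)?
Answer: -21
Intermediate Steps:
M(x) = 63 (M(x) = 36 + 9*3 = 36 + 27 = 63)
l(d, Q) = 21 (l(d, Q) = (1/3)*63 = 21)
-l(18, -259) = -1*21 = -21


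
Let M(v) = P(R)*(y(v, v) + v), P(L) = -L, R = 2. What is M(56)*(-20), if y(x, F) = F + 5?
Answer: 4680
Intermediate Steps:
y(x, F) = 5 + F
M(v) = -10 - 4*v (M(v) = (-1*2)*((5 + v) + v) = -2*(5 + 2*v) = -10 - 4*v)
M(56)*(-20) = (-10 - 4*56)*(-20) = (-10 - 224)*(-20) = -234*(-20) = 4680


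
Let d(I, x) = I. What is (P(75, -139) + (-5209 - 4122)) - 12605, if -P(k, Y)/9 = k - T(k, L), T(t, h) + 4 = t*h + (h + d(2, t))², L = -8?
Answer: -27723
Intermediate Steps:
T(t, h) = -4 + (2 + h)² + h*t (T(t, h) = -4 + (t*h + (h + 2)²) = -4 + (h*t + (2 + h)²) = -4 + ((2 + h)² + h*t) = -4 + (2 + h)² + h*t)
P(k, Y) = 288 - 81*k (P(k, Y) = -9*(k - (-8)*(4 - 8 + k)) = -9*(k - (-8)*(-4 + k)) = -9*(k - (32 - 8*k)) = -9*(k + (-32 + 8*k)) = -9*(-32 + 9*k) = 288 - 81*k)
(P(75, -139) + (-5209 - 4122)) - 12605 = ((288 - 81*75) + (-5209 - 4122)) - 12605 = ((288 - 6075) - 9331) - 12605 = (-5787 - 9331) - 12605 = -15118 - 12605 = -27723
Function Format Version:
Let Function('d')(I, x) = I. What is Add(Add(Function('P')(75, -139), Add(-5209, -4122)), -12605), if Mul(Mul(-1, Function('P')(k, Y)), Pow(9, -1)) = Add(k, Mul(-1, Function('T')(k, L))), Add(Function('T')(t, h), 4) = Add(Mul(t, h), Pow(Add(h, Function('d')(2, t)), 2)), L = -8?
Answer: -27723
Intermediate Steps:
Function('T')(t, h) = Add(-4, Pow(Add(2, h), 2), Mul(h, t)) (Function('T')(t, h) = Add(-4, Add(Mul(t, h), Pow(Add(h, 2), 2))) = Add(-4, Add(Mul(h, t), Pow(Add(2, h), 2))) = Add(-4, Add(Pow(Add(2, h), 2), Mul(h, t))) = Add(-4, Pow(Add(2, h), 2), Mul(h, t)))
Function('P')(k, Y) = Add(288, Mul(-81, k)) (Function('P')(k, Y) = Mul(-9, Add(k, Mul(-1, Mul(-8, Add(4, -8, k))))) = Mul(-9, Add(k, Mul(-1, Mul(-8, Add(-4, k))))) = Mul(-9, Add(k, Mul(-1, Add(32, Mul(-8, k))))) = Mul(-9, Add(k, Add(-32, Mul(8, k)))) = Mul(-9, Add(-32, Mul(9, k))) = Add(288, Mul(-81, k)))
Add(Add(Function('P')(75, -139), Add(-5209, -4122)), -12605) = Add(Add(Add(288, Mul(-81, 75)), Add(-5209, -4122)), -12605) = Add(Add(Add(288, -6075), -9331), -12605) = Add(Add(-5787, -9331), -12605) = Add(-15118, -12605) = -27723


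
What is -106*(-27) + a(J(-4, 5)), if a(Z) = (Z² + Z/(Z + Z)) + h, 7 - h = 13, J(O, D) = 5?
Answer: 5763/2 ≈ 2881.5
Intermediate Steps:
h = -6 (h = 7 - 1*13 = 7 - 13 = -6)
a(Z) = -11/2 + Z² (a(Z) = (Z² + Z/(Z + Z)) - 6 = (Z² + Z/((2*Z))) - 6 = (Z² + (1/(2*Z))*Z) - 6 = (Z² + ½) - 6 = (½ + Z²) - 6 = -11/2 + Z²)
-106*(-27) + a(J(-4, 5)) = -106*(-27) + (-11/2 + 5²) = 2862 + (-11/2 + 25) = 2862 + 39/2 = 5763/2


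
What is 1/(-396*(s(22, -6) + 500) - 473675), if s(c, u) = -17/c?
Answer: -1/671369 ≈ -1.4895e-6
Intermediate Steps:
1/(-396*(s(22, -6) + 500) - 473675) = 1/(-396*(-17/22 + 500) - 473675) = 1/(-396*10983/22 - 473675) = 1/(-197694 - 473675) = 1/(-671369) = -1/671369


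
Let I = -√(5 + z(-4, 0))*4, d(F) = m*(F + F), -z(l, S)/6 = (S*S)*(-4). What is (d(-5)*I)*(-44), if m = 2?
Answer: -3520*√5 ≈ -7871.0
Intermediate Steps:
z(l, S) = 24*S² (z(l, S) = -6*S*S*(-4) = -6*S²*(-4) = -(-24)*S² = 24*S²)
d(F) = 4*F (d(F) = 2*(F + F) = 2*(2*F) = 4*F)
I = -4*√5 (I = -√(5 + 24*0²)*4 = -√(5 + 24*0)*4 = -√(5 + 0)*4 = -√5*4 = -4*√5 ≈ -8.9443)
(d(-5)*I)*(-44) = ((4*(-5))*(-4*√5))*(-44) = -(-80)*√5*(-44) = (80*√5)*(-44) = -3520*√5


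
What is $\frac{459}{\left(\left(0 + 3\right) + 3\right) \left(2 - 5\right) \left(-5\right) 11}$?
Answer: $\frac{51}{110} \approx 0.46364$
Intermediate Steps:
$\frac{459}{\left(\left(0 + 3\right) + 3\right) \left(2 - 5\right) \left(-5\right) 11} = \frac{459}{\left(3 + 3\right) \left(-3\right) \left(-5\right) 11} = \frac{459}{6 \left(-3\right) \left(-5\right) 11} = \frac{459}{\left(-18\right) \left(-5\right) 11} = \frac{459}{90 \cdot 11} = \frac{459}{990} = 459 \cdot \frac{1}{990} = \frac{51}{110}$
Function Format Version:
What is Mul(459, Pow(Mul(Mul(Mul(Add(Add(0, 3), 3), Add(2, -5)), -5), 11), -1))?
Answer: Rational(51, 110) ≈ 0.46364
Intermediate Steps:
Mul(459, Pow(Mul(Mul(Mul(Add(Add(0, 3), 3), Add(2, -5)), -5), 11), -1)) = Mul(459, Pow(Mul(Mul(Mul(Add(3, 3), -3), -5), 11), -1)) = Mul(459, Pow(Mul(Mul(Mul(6, -3), -5), 11), -1)) = Mul(459, Pow(Mul(Mul(-18, -5), 11), -1)) = Mul(459, Pow(Mul(90, 11), -1)) = Mul(459, Pow(990, -1)) = Mul(459, Rational(1, 990)) = Rational(51, 110)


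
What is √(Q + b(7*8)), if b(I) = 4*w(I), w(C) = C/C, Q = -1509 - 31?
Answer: 16*I*√6 ≈ 39.192*I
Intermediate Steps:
Q = -1540
w(C) = 1
b(I) = 4 (b(I) = 4*1 = 4)
√(Q + b(7*8)) = √(-1540 + 4) = √(-1536) = 16*I*√6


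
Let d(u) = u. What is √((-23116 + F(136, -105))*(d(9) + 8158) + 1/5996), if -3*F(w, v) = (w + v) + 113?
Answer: I*√1700354084064053/2998 ≈ 13754.0*I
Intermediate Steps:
F(w, v) = -113/3 - v/3 - w/3 (F(w, v) = -((w + v) + 113)/3 = -((v + w) + 113)/3 = -(113 + v + w)/3 = -113/3 - v/3 - w/3)
√((-23116 + F(136, -105))*(d(9) + 8158) + 1/5996) = √((-23116 + (-113/3 - ⅓*(-105) - ⅓*136))*(9 + 8158) + 1/5996) = √((-23116 + (-113/3 + 35 - 136/3))*8167 + 1/5996) = √((-23116 - 48)*8167 + 1/5996) = √(-23164*8167 + 1/5996) = √(-189180388 + 1/5996) = √(-1134325606447/5996) = I*√1700354084064053/2998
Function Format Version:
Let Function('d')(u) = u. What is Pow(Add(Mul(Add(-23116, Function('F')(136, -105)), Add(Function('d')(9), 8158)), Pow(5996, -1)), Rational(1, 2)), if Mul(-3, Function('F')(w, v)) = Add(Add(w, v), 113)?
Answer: Mul(Rational(1, 2998), I, Pow(1700354084064053, Rational(1, 2))) ≈ Mul(13754., I)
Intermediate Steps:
Function('F')(w, v) = Add(Rational(-113, 3), Mul(Rational(-1, 3), v), Mul(Rational(-1, 3), w)) (Function('F')(w, v) = Mul(Rational(-1, 3), Add(Add(w, v), 113)) = Mul(Rational(-1, 3), Add(Add(v, w), 113)) = Mul(Rational(-1, 3), Add(113, v, w)) = Add(Rational(-113, 3), Mul(Rational(-1, 3), v), Mul(Rational(-1, 3), w)))
Pow(Add(Mul(Add(-23116, Function('F')(136, -105)), Add(Function('d')(9), 8158)), Pow(5996, -1)), Rational(1, 2)) = Pow(Add(Mul(Add(-23116, Add(Rational(-113, 3), Mul(Rational(-1, 3), -105), Mul(Rational(-1, 3), 136))), Add(9, 8158)), Pow(5996, -1)), Rational(1, 2)) = Pow(Add(Mul(Add(-23116, Add(Rational(-113, 3), 35, Rational(-136, 3))), 8167), Rational(1, 5996)), Rational(1, 2)) = Pow(Add(Mul(Add(-23116, -48), 8167), Rational(1, 5996)), Rational(1, 2)) = Pow(Add(Mul(-23164, 8167), Rational(1, 5996)), Rational(1, 2)) = Pow(Add(-189180388, Rational(1, 5996)), Rational(1, 2)) = Pow(Rational(-1134325606447, 5996), Rational(1, 2)) = Mul(Rational(1, 2998), I, Pow(1700354084064053, Rational(1, 2)))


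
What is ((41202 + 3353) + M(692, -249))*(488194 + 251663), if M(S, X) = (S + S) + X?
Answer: 33804066330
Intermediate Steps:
M(S, X) = X + 2*S (M(S, X) = 2*S + X = X + 2*S)
((41202 + 3353) + M(692, -249))*(488194 + 251663) = ((41202 + 3353) + (-249 + 2*692))*(488194 + 251663) = (44555 + (-249 + 1384))*739857 = (44555 + 1135)*739857 = 45690*739857 = 33804066330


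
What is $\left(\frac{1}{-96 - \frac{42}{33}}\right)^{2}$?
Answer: $\frac{121}{1144900} \approx 0.00010569$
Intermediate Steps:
$\left(\frac{1}{-96 - \frac{42}{33}}\right)^{2} = \left(\frac{1}{-96 - \frac{14}{11}}\right)^{2} = \left(\frac{1}{- \frac{1070}{11}}\right)^{2} = \left(- \frac{11}{1070}\right)^{2} = \frac{121}{1144900}$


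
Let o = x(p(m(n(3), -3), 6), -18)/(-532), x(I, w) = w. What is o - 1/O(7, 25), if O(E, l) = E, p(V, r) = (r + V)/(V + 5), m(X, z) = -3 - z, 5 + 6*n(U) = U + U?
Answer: -29/266 ≈ -0.10902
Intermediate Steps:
n(U) = -⅚ + U/3 (n(U) = -⅚ + (U + U)/6 = -⅚ + (2*U)/6 = -⅚ + U/3)
p(V, r) = (V + r)/(5 + V)
o = 9/266 (o = -18/(-532) = -18*(-1/532) = 9/266 ≈ 0.033835)
o - 1/O(7, 25) = 9/266 - 1/7 = 9/266 - 1*⅐ = 9/266 - ⅐ = -29/266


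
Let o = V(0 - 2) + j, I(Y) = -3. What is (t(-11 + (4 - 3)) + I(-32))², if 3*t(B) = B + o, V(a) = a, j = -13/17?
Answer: 136900/2601 ≈ 52.634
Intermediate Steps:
j = -13/17 (j = -13*1/17 = -13/17 ≈ -0.76471)
o = -47/17 (o = (0 - 2) - 13/17 = -2 - 13/17 = -47/17 ≈ -2.7647)
t(B) = -47/51 + B/3 (t(B) = (B - 47/17)/3 = (-47/17 + B)/3 = -47/51 + B/3)
(t(-11 + (4 - 3)) + I(-32))² = ((-47/51 + (-11 + (4 - 3))/3) - 3)² = ((-47/51 + (-11 + 1)/3) - 3)² = ((-47/51 + (⅓)*(-10)) - 3)² = ((-47/51 - 10/3) - 3)² = (-217/51 - 3)² = (-370/51)² = 136900/2601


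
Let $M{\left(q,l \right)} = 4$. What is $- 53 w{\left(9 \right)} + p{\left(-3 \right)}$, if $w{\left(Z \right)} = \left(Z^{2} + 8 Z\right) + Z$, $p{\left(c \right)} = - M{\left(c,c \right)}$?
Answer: $-8590$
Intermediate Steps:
$p{\left(c \right)} = -4$ ($p{\left(c \right)} = \left(-1\right) 4 = -4$)
$w{\left(Z \right)} = Z^{2} + 9 Z$
$- 53 w{\left(9 \right)} + p{\left(-3 \right)} = - 53 \cdot 9 \left(9 + 9\right) - 4 = - 53 \cdot 9 \cdot 18 - 4 = \left(-53\right) 162 - 4 = -8586 - 4 = -8590$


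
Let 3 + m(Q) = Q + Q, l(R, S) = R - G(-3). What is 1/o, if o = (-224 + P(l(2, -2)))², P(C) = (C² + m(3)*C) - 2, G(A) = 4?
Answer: 1/51984 ≈ 1.9237e-5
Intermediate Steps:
l(R, S) = -4 + R (l(R, S) = R - 1*4 = R - 4 = -4 + R)
m(Q) = -3 + 2*Q (m(Q) = -3 + (Q + Q) = -3 + 2*Q)
P(C) = -2 + C² + 3*C (P(C) = (C² + (-3 + 2*3)*C) - 2 = (C² + (-3 + 6)*C) - 2 = (C² + 3*C) - 2 = -2 + C² + 3*C)
o = 51984 (o = (-224 + (-2 + (-4 + 2)² + 3*(-4 + 2)))² = (-224 + (-2 + (-2)² + 3*(-2)))² = (-224 + (-2 + 4 - 6))² = (-224 - 4)² = (-228)² = 51984)
1/o = 1/51984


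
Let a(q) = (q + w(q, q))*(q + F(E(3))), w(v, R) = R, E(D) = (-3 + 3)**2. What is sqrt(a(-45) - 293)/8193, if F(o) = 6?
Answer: sqrt(3217)/8193 ≈ 0.0069228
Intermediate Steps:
E(D) = 0 (E(D) = 0**2 = 0)
a(q) = 2*q*(6 + q) (a(q) = (q + q)*(q + 6) = (2*q)*(6 + q) = 2*q*(6 + q))
sqrt(a(-45) - 293)/8193 = sqrt(2*(-45)*(6 - 45) - 293)/8193 = sqrt(2*(-45)*(-39) - 293)*(1/8193) = sqrt(3510 - 293)*(1/8193) = sqrt(3217)*(1/8193) = sqrt(3217)/8193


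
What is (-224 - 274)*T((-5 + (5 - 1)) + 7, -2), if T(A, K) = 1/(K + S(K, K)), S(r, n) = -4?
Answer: 83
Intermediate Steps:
T(A, K) = 1/(-4 + K) (T(A, K) = 1/(K - 4) = 1/(-4 + K))
(-224 - 274)*T((-5 + (5 - 1)) + 7, -2) = (-224 - 274)/(-4 - 2) = -498/(-6) = -498*(-1/6) = 83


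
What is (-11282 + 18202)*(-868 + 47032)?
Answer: 319454880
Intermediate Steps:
(-11282 + 18202)*(-868 + 47032) = 6920*46164 = 319454880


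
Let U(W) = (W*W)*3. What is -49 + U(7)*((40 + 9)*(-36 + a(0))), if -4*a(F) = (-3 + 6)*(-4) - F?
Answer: -237748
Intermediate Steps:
U(W) = 3*W**2 (U(W) = W**2*3 = 3*W**2)
a(F) = 3 + F/4 (a(F) = -((-3 + 6)*(-4) - F)/4 = -(3*(-4) - F)/4 = -(-12 - F)/4 = 3 + F/4)
-49 + U(7)*((40 + 9)*(-36 + a(0))) = -49 + (3*7**2)*((40 + 9)*(-36 + (3 + (1/4)*0))) = -49 + (3*49)*(49*(-36 + (3 + 0))) = -49 + 147*(49*(-36 + 3)) = -49 + 147*(49*(-33)) = -49 + 147*(-1617) = -49 - 237699 = -237748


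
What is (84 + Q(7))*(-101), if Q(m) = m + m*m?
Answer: -14140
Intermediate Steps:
Q(m) = m + m²
(84 + Q(7))*(-101) = (84 + 7*(1 + 7))*(-101) = (84 + 7*8)*(-101) = (84 + 56)*(-101) = 140*(-101) = -14140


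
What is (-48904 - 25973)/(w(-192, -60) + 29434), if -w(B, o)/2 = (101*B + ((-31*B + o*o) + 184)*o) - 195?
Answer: -6807/112448 ≈ -0.060535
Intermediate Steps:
w(B, o) = 390 - 202*B - 2*o*(184 + o**2 - 31*B) (w(B, o) = -2*((101*B + ((-31*B + o*o) + 184)*o) - 195) = -2*((101*B + ((-31*B + o**2) + 184)*o) - 195) = -2*((101*B + ((o**2 - 31*B) + 184)*o) - 195) = -2*((101*B + (184 + o**2 - 31*B)*o) - 195) = -2*((101*B + o*(184 + o**2 - 31*B)) - 195) = -2*(-195 + 101*B + o*(184 + o**2 - 31*B)) = 390 - 202*B - 2*o*(184 + o**2 - 31*B))
(-48904 - 25973)/(w(-192, -60) + 29434) = (-48904 - 25973)/((390 - 368*(-60) - 202*(-192) - 2*(-60)**3 + 62*(-192)*(-60)) + 29434) = -74877/((390 + 22080 + 38784 - 2*(-216000) + 714240) + 29434) = -74877/((390 + 22080 + 38784 + 432000 + 714240) + 29434) = -74877/(1207494 + 29434) = -74877/1236928 = -74877*1/1236928 = -6807/112448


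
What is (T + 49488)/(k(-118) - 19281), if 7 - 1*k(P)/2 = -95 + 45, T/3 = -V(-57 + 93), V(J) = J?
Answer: -16460/6389 ≈ -2.5763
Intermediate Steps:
T = -108 (T = 3*(-(-57 + 93)) = 3*(-1*36) = 3*(-36) = -108)
k(P) = 114 (k(P) = 14 - 2*(-95 + 45) = 14 - 2*(-50) = 14 + 100 = 114)
(T + 49488)/(k(-118) - 19281) = (-108 + 49488)/(114 - 19281) = 49380/(-19167) = 49380*(-1/19167) = -16460/6389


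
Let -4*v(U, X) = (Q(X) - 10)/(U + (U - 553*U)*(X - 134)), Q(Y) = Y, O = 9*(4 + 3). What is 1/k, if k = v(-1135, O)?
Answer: 177936220/53 ≈ 3.3573e+6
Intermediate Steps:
O = 63 (O = 9*7 = 63)
v(U, X) = -(-10 + X)/(4*(U - 552*U*(-134 + X))) (v(U, X) = -(X - 10)/(4*(U + (U - 553*U)*(X - 134))) = -(-10 + X)/(4*(U + (-552*U)*(-134 + X))) = -(-10 + X)/(4*(U - 552*U*(-134 + X))))
k = 53/177936220 (k = (¼)*(-10 + 63)/(-1135*(-73969 + 552*63)) = (¼)*(-1/1135)*53/(-73969 + 34776) = (¼)*(-1/1135)*53/(-39193) = (¼)*(-1/1135)*(-1/39193)*53 = 53/177936220 ≈ 2.9786e-7)
1/k = 1/(53/177936220) = 177936220/53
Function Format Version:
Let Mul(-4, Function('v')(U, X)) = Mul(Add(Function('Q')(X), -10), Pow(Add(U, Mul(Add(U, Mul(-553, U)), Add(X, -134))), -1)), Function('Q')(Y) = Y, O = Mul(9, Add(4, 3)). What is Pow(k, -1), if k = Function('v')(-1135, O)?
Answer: Rational(177936220, 53) ≈ 3.3573e+6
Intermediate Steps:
O = 63 (O = Mul(9, 7) = 63)
Function('v')(U, X) = Mul(Rational(-1, 4), Pow(Add(U, Mul(-552, U, Add(-134, X))), -1), Add(-10, X)) (Function('v')(U, X) = Mul(Rational(-1, 4), Mul(Add(X, -10), Pow(Add(U, Mul(Add(U, Mul(-553, U)), Add(X, -134))), -1))) = Mul(Rational(-1, 4), Mul(Add(-10, X), Pow(Add(U, Mul(Mul(-552, U), Add(-134, X))), -1))) = Mul(Rational(-1, 4), Mul(Add(-10, X), Pow(Add(U, Mul(-552, U, Add(-134, X))), -1))) = Mul(Rational(-1, 4), Mul(Pow(Add(U, Mul(-552, U, Add(-134, X))), -1), Add(-10, X))) = Mul(Rational(-1, 4), Pow(Add(U, Mul(-552, U, Add(-134, X))), -1), Add(-10, X)))
k = Rational(53, 177936220) (k = Mul(Rational(1, 4), Pow(-1135, -1), Pow(Add(-73969, Mul(552, 63)), -1), Add(-10, 63)) = Mul(Rational(1, 4), Rational(-1, 1135), Pow(Add(-73969, 34776), -1), 53) = Mul(Rational(1, 4), Rational(-1, 1135), Pow(-39193, -1), 53) = Mul(Rational(1, 4), Rational(-1, 1135), Rational(-1, 39193), 53) = Rational(53, 177936220) ≈ 2.9786e-7)
Pow(k, -1) = Pow(Rational(53, 177936220), -1) = Rational(177936220, 53)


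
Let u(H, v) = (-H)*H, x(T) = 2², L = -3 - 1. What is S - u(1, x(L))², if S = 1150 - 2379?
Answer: -1230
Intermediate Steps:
L = -4
x(T) = 4
u(H, v) = -H²
S = -1229
S - u(1, x(L))² = -1229 - (-1*1²)² = -1229 - (-1*1)² = -1229 - 1*(-1)² = -1229 - 1*1 = -1229 - 1 = -1230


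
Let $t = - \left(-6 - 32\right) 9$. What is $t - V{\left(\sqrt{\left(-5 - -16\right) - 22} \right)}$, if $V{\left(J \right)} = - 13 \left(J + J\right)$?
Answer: $342 + 26 i \sqrt{11} \approx 342.0 + 86.232 i$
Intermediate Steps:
$t = 342$ ($t = - \left(-38\right) 9 = \left(-1\right) \left(-342\right) = 342$)
$V{\left(J \right)} = - 26 J$ ($V{\left(J \right)} = - 13 \cdot 2 J = - 26 J$)
$t - V{\left(\sqrt{\left(-5 - -16\right) - 22} \right)} = 342 - - 26 \sqrt{\left(-5 - -16\right) - 22} = 342 - - 26 \sqrt{\left(-5 + 16\right) - 22} = 342 - - 26 \sqrt{11 - 22} = 342 - - 26 \sqrt{-11} = 342 - - 26 i \sqrt{11} = 342 + 26 i \sqrt{11}$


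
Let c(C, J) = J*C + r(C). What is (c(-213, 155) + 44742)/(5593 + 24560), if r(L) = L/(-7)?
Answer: 27434/70357 ≈ 0.38993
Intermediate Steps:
r(L) = -L/7 (r(L) = L*(-1/7) = -L/7)
c(C, J) = -C/7 + C*J (c(C, J) = J*C - C/7 = C*J - C/7 = -C/7 + C*J)
(c(-213, 155) + 44742)/(5593 + 24560) = (-213*(-1/7 + 155) + 44742)/(5593 + 24560) = (-213*1084/7 + 44742)/30153 = (-230892/7 + 44742)*(1/30153) = (82302/7)*(1/30153) = 27434/70357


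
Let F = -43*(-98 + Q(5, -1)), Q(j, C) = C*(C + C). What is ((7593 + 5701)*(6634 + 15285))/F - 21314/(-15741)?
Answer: 764479440503/10829808 ≈ 70590.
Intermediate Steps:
Q(j, C) = 2*C**2 (Q(j, C) = C*(2*C) = 2*C**2)
F = 4128 (F = -43*(-98 + 2*(-1)**2) = -43*(-98 + 2*1) = -43*(-98 + 2) = -43*(-96) = 4128)
((7593 + 5701)*(6634 + 15285))/F - 21314/(-15741) = ((7593 + 5701)*(6634 + 15285))/4128 - 21314/(-15741) = (13294*21919)*(1/4128) - 21314*(-1/15741) = 291391186*(1/4128) + 21314/15741 = 145695593/2064 + 21314/15741 = 764479440503/10829808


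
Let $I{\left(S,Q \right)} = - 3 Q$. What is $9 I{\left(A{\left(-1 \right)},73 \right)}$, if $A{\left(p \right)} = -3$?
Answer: $-1971$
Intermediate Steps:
$9 I{\left(A{\left(-1 \right)},73 \right)} = 9 \left(\left(-3\right) 73\right) = 9 \left(-219\right) = -1971$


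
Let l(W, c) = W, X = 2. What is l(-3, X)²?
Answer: 9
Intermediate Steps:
l(-3, X)² = (-3)² = 9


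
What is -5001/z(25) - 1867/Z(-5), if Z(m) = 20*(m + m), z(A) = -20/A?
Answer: 1252117/200 ≈ 6260.6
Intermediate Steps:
Z(m) = 40*m (Z(m) = 20*(2*m) = 40*m)
-5001/z(25) - 1867/Z(-5) = -5001/((-20/25)) - 1867/(40*(-5)) = -5001/((-20*1/25)) - 1867/(-200) = -5001/(-⅘) - 1867*(-1/200) = -5001*(-5/4) + 1867/200 = 25005/4 + 1867/200 = 1252117/200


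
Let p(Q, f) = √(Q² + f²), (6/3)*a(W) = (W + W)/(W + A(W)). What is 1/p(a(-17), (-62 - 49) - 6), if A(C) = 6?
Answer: 11*√1656658/1656658 ≈ 0.0085463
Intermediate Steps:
a(W) = W/(6 + W) (a(W) = ((W + W)/(W + 6))/2 = ((2*W)/(6 + W))/2 = (2*W/(6 + W))/2 = W/(6 + W))
1/p(a(-17), (-62 - 49) - 6) = 1/(√((-17/(6 - 17))² + ((-62 - 49) - 6)²)) = 1/(√((-17/(-11))² + (-111 - 6)²)) = 1/(√((-17*(-1/11))² + (-117)²)) = 1/(√((17/11)² + 13689)) = 1/(√(289/121 + 13689)) = 1/(√(1656658/121)) = 1/(√1656658/11) = 11*√1656658/1656658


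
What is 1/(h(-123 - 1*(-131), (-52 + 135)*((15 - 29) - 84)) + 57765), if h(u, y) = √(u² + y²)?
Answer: 11553/654126641 - 2*√16540505/3270633205 ≈ 1.5175e-5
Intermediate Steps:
1/(h(-123 - 1*(-131), (-52 + 135)*((15 - 29) - 84)) + 57765) = 1/(√((-123 - 1*(-131))² + ((-52 + 135)*((15 - 29) - 84))²) + 57765) = 1/(√((-123 + 131)² + (83*(-14 - 84))²) + 57765) = 1/(√(8² + (83*(-98))²) + 57765) = 1/(√(64 + (-8134)²) + 57765) = 1/(√(64 + 66161956) + 57765) = 1/(√66162020 + 57765) = 1/(2*√16540505 + 57765) = 1/(57765 + 2*√16540505)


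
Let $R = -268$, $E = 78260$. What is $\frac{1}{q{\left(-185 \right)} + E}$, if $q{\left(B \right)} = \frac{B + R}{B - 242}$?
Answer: $\frac{427}{33417473} \approx 1.2778 \cdot 10^{-5}$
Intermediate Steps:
$q{\left(B \right)} = \frac{-268 + B}{-242 + B}$ ($q{\left(B \right)} = \frac{B - 268}{B - 242} = \frac{-268 + B}{-242 + B}$)
$\frac{1}{q{\left(-185 \right)} + E} = \frac{1}{\frac{-268 - 185}{-242 - 185} + 78260} = \frac{1}{\frac{1}{-427} \left(-453\right) + 78260} = \frac{1}{\left(- \frac{1}{427}\right) \left(-453\right) + 78260} = \frac{1}{\frac{453}{427} + 78260} = \frac{1}{\frac{33417473}{427}} = \frac{427}{33417473}$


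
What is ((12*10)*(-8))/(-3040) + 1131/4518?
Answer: 16199/28614 ≈ 0.56612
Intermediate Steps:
((12*10)*(-8))/(-3040) + 1131/4518 = (120*(-8))*(-1/3040) + 1131*(1/4518) = -960*(-1/3040) + 377/1506 = 6/19 + 377/1506 = 16199/28614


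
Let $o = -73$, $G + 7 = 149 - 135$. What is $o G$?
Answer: $-511$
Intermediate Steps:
$G = 7$ ($G = -7 + \left(149 - 135\right) = -7 + 14 = 7$)
$o G = \left(-73\right) 7 = -511$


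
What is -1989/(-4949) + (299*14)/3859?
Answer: 28392065/19098191 ≈ 1.4866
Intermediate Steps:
-1989/(-4949) + (299*14)/3859 = -1989*(-1/4949) + 4186*(1/3859) = 1989/4949 + 4186/3859 = 28392065/19098191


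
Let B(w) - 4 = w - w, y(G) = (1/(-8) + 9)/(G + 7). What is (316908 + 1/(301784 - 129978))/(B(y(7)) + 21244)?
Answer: 54446695849/3650533888 ≈ 14.915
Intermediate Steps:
y(G) = 71/(8*(7 + G)) (y(G) = (-⅛ + 9)/(7 + G) = 71/(8*(7 + G)))
B(w) = 4 (B(w) = 4 + (w - w) = 4 + 0 = 4)
(316908 + 1/(301784 - 129978))/(B(y(7)) + 21244) = (316908 + 1/(301784 - 129978))/(4 + 21244) = (316908 + 1/171806)/21248 = (316908 + 1/171806)*(1/21248) = (54446695849/171806)*(1/21248) = 54446695849/3650533888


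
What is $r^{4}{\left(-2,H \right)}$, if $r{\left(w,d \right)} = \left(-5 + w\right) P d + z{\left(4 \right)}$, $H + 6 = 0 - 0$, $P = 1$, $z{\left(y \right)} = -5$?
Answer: $1874161$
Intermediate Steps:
$H = -6$ ($H = -6 + \left(0 - 0\right) = -6 + \left(0 + 0\right) = -6 + 0 = -6$)
$r{\left(w,d \right)} = -5 + d \left(-5 + w\right)$ ($r{\left(w,d \right)} = \left(-5 + w\right) 1 d - 5 = \left(-5 + w\right) d - 5 = d \left(-5 + w\right) - 5 = -5 + d \left(-5 + w\right)$)
$r^{4}{\left(-2,H \right)} = \left(-5 - -30 - -12\right)^{4} = \left(-5 + 30 + 12\right)^{4} = 37^{4} = 1874161$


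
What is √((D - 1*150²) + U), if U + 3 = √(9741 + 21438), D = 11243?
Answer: √(-11260 + √31179) ≈ 105.28*I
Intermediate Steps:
U = -3 + √31179 (U = -3 + √(9741 + 21438) = -3 + √31179 ≈ 173.58)
√((D - 1*150²) + U) = √((11243 - 1*150²) + (-3 + √31179)) = √((11243 - 1*22500) + (-3 + √31179)) = √((11243 - 22500) + (-3 + √31179)) = √(-11257 + (-3 + √31179)) = √(-11260 + √31179)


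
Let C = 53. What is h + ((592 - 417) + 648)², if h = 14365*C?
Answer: 1438674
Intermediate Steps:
h = 761345 (h = 14365*53 = 761345)
h + ((592 - 417) + 648)² = 761345 + ((592 - 417) + 648)² = 761345 + (175 + 648)² = 761345 + 823² = 761345 + 677329 = 1438674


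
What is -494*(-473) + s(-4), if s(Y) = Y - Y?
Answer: 233662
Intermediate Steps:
s(Y) = 0
-494*(-473) + s(-4) = -494*(-473) + 0 = 233662 + 0 = 233662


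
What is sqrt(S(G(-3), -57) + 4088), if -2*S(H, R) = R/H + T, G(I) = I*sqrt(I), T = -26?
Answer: sqrt(147636 + 114*I*sqrt(3))/6 ≈ 64.039 + 0.042824*I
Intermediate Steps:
G(I) = I**(3/2)
S(H, R) = 13 - R/(2*H) (S(H, R) = -(R/H - 26)/2 = -(-26 + R/H)/2 = 13 - R/(2*H))
sqrt(S(G(-3), -57) + 4088) = sqrt((13 - 1/2*(-57)/(-3)**(3/2)) + 4088) = sqrt((13 - 1/2*(-57)/(-3*I*sqrt(3))) + 4088) = sqrt((13 - 1/2*(-57)*I*sqrt(3)/9) + 4088) = sqrt((13 + 19*I*sqrt(3)/6) + 4088) = sqrt(4101 + 19*I*sqrt(3)/6)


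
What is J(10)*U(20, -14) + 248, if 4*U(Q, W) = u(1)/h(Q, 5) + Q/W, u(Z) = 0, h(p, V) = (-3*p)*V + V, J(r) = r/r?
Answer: 3467/14 ≈ 247.64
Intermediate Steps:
J(r) = 1
h(p, V) = V - 3*V*p (h(p, V) = -3*V*p + V = V - 3*V*p)
U(Q, W) = Q/(4*W) (U(Q, W) = (0/((5*(1 - 3*Q))) + Q/W)/4 = (0/(5 - 15*Q) + Q/W)/4 = (0 + Q/W)/4 = (Q/W)/4 = Q/(4*W))
J(10)*U(20, -14) + 248 = 1*((¼)*20/(-14)) + 248 = 1*((¼)*20*(-1/14)) + 248 = 1*(-5/14) + 248 = -5/14 + 248 = 3467/14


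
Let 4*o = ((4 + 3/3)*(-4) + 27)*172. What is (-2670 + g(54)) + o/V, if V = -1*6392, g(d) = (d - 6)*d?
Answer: -498877/6392 ≈ -78.047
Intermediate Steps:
g(d) = d*(-6 + d) (g(d) = (-6 + d)*d = d*(-6 + d))
V = -6392
o = 301 (o = (((4 + 3/3)*(-4) + 27)*172)/4 = (((4 + 3*(1/3))*(-4) + 27)*172)/4 = (((4 + 1)*(-4) + 27)*172)/4 = ((5*(-4) + 27)*172)/4 = ((-20 + 27)*172)/4 = (7*172)/4 = (1/4)*1204 = 301)
(-2670 + g(54)) + o/V = (-2670 + 54*(-6 + 54)) + 301/(-6392) = (-2670 + 54*48) + 301*(-1/6392) = (-2670 + 2592) - 301/6392 = -78 - 301/6392 = -498877/6392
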